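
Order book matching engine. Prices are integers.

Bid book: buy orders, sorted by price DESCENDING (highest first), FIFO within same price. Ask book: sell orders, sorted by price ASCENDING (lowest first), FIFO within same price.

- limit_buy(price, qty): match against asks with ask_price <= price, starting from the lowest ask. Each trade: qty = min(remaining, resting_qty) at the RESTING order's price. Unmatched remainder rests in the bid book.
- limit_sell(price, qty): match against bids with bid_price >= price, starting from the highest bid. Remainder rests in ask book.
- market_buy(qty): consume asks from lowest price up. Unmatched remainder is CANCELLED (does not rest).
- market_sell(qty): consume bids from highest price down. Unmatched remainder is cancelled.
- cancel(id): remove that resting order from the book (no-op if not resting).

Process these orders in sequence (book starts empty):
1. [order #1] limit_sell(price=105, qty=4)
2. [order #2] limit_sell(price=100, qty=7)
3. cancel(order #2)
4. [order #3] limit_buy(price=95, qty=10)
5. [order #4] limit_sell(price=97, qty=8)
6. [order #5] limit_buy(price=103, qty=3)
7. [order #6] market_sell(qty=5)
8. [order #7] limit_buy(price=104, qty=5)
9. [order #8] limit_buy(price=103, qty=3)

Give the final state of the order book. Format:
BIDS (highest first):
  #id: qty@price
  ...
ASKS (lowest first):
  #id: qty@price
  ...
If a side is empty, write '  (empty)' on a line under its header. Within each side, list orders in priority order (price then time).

Answer: BIDS (highest first):
  #8: 3@103
  #3: 5@95
ASKS (lowest first):
  #1: 4@105

Derivation:
After op 1 [order #1] limit_sell(price=105, qty=4): fills=none; bids=[-] asks=[#1:4@105]
After op 2 [order #2] limit_sell(price=100, qty=7): fills=none; bids=[-] asks=[#2:7@100 #1:4@105]
After op 3 cancel(order #2): fills=none; bids=[-] asks=[#1:4@105]
After op 4 [order #3] limit_buy(price=95, qty=10): fills=none; bids=[#3:10@95] asks=[#1:4@105]
After op 5 [order #4] limit_sell(price=97, qty=8): fills=none; bids=[#3:10@95] asks=[#4:8@97 #1:4@105]
After op 6 [order #5] limit_buy(price=103, qty=3): fills=#5x#4:3@97; bids=[#3:10@95] asks=[#4:5@97 #1:4@105]
After op 7 [order #6] market_sell(qty=5): fills=#3x#6:5@95; bids=[#3:5@95] asks=[#4:5@97 #1:4@105]
After op 8 [order #7] limit_buy(price=104, qty=5): fills=#7x#4:5@97; bids=[#3:5@95] asks=[#1:4@105]
After op 9 [order #8] limit_buy(price=103, qty=3): fills=none; bids=[#8:3@103 #3:5@95] asks=[#1:4@105]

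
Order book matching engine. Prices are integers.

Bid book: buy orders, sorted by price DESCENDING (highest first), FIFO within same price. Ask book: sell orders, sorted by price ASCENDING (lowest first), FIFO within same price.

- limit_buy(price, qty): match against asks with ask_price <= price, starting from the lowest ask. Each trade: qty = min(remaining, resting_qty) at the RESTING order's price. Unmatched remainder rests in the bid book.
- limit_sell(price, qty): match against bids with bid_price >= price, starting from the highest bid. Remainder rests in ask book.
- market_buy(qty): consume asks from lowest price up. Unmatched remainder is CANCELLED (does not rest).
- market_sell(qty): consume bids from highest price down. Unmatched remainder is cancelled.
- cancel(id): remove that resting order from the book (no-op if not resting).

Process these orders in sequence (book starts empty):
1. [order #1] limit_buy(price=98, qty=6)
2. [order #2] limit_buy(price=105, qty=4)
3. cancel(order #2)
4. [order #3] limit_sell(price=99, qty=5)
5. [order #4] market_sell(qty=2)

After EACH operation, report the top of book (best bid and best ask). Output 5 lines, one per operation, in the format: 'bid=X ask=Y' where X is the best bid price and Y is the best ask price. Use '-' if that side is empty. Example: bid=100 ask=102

Answer: bid=98 ask=-
bid=105 ask=-
bid=98 ask=-
bid=98 ask=99
bid=98 ask=99

Derivation:
After op 1 [order #1] limit_buy(price=98, qty=6): fills=none; bids=[#1:6@98] asks=[-]
After op 2 [order #2] limit_buy(price=105, qty=4): fills=none; bids=[#2:4@105 #1:6@98] asks=[-]
After op 3 cancel(order #2): fills=none; bids=[#1:6@98] asks=[-]
After op 4 [order #3] limit_sell(price=99, qty=5): fills=none; bids=[#1:6@98] asks=[#3:5@99]
After op 5 [order #4] market_sell(qty=2): fills=#1x#4:2@98; bids=[#1:4@98] asks=[#3:5@99]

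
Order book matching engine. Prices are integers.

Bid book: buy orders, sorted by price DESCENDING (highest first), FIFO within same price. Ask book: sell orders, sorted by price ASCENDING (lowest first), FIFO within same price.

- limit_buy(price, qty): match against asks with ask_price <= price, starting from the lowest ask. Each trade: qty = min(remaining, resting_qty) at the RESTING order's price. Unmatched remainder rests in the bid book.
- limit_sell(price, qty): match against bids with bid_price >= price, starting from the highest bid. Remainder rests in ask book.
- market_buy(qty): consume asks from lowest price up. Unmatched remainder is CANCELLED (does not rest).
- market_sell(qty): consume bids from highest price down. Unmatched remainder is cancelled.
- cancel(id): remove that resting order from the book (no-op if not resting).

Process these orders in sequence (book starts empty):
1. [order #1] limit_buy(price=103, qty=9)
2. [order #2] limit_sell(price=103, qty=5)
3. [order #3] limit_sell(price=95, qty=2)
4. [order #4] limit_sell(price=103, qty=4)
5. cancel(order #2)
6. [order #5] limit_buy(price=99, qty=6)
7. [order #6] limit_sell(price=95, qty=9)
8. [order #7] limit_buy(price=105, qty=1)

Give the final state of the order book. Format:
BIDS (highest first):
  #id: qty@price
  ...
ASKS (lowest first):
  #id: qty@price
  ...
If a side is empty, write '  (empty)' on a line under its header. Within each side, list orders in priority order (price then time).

Answer: BIDS (highest first):
  (empty)
ASKS (lowest first):
  #6: 2@95
  #4: 2@103

Derivation:
After op 1 [order #1] limit_buy(price=103, qty=9): fills=none; bids=[#1:9@103] asks=[-]
After op 2 [order #2] limit_sell(price=103, qty=5): fills=#1x#2:5@103; bids=[#1:4@103] asks=[-]
After op 3 [order #3] limit_sell(price=95, qty=2): fills=#1x#3:2@103; bids=[#1:2@103] asks=[-]
After op 4 [order #4] limit_sell(price=103, qty=4): fills=#1x#4:2@103; bids=[-] asks=[#4:2@103]
After op 5 cancel(order #2): fills=none; bids=[-] asks=[#4:2@103]
After op 6 [order #5] limit_buy(price=99, qty=6): fills=none; bids=[#5:6@99] asks=[#4:2@103]
After op 7 [order #6] limit_sell(price=95, qty=9): fills=#5x#6:6@99; bids=[-] asks=[#6:3@95 #4:2@103]
After op 8 [order #7] limit_buy(price=105, qty=1): fills=#7x#6:1@95; bids=[-] asks=[#6:2@95 #4:2@103]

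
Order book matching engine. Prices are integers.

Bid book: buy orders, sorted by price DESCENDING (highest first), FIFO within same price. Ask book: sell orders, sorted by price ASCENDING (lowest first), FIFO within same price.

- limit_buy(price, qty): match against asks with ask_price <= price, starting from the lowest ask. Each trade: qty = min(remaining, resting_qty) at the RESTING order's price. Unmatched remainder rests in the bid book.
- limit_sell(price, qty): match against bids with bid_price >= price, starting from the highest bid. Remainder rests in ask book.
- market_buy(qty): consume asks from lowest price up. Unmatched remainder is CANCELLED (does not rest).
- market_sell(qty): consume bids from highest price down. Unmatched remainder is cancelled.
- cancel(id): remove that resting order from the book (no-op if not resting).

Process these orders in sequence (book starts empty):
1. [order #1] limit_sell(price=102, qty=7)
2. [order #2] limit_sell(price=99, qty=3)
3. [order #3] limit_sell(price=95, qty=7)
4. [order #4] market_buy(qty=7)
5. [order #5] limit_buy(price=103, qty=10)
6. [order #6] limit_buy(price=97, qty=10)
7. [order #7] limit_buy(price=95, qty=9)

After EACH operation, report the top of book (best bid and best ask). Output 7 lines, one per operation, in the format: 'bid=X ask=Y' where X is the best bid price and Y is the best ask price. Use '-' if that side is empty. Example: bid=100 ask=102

Answer: bid=- ask=102
bid=- ask=99
bid=- ask=95
bid=- ask=99
bid=- ask=-
bid=97 ask=-
bid=97 ask=-

Derivation:
After op 1 [order #1] limit_sell(price=102, qty=7): fills=none; bids=[-] asks=[#1:7@102]
After op 2 [order #2] limit_sell(price=99, qty=3): fills=none; bids=[-] asks=[#2:3@99 #1:7@102]
After op 3 [order #3] limit_sell(price=95, qty=7): fills=none; bids=[-] asks=[#3:7@95 #2:3@99 #1:7@102]
After op 4 [order #4] market_buy(qty=7): fills=#4x#3:7@95; bids=[-] asks=[#2:3@99 #1:7@102]
After op 5 [order #5] limit_buy(price=103, qty=10): fills=#5x#2:3@99 #5x#1:7@102; bids=[-] asks=[-]
After op 6 [order #6] limit_buy(price=97, qty=10): fills=none; bids=[#6:10@97] asks=[-]
After op 7 [order #7] limit_buy(price=95, qty=9): fills=none; bids=[#6:10@97 #7:9@95] asks=[-]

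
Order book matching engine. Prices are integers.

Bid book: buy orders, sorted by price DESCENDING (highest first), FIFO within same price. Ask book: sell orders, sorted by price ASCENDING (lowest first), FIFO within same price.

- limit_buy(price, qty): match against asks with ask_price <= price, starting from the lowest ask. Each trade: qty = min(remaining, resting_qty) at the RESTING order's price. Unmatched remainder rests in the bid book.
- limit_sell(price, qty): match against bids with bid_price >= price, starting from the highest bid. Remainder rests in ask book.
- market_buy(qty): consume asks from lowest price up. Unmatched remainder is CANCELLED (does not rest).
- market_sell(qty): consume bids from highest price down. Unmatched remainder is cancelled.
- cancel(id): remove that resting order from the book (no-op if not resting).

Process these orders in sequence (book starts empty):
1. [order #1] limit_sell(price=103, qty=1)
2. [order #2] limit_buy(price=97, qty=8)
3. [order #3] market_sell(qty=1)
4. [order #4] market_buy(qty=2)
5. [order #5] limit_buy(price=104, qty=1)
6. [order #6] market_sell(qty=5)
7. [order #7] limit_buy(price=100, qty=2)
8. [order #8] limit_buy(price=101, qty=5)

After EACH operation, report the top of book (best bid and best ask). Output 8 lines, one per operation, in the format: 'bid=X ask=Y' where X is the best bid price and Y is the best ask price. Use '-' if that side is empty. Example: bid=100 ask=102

After op 1 [order #1] limit_sell(price=103, qty=1): fills=none; bids=[-] asks=[#1:1@103]
After op 2 [order #2] limit_buy(price=97, qty=8): fills=none; bids=[#2:8@97] asks=[#1:1@103]
After op 3 [order #3] market_sell(qty=1): fills=#2x#3:1@97; bids=[#2:7@97] asks=[#1:1@103]
After op 4 [order #4] market_buy(qty=2): fills=#4x#1:1@103; bids=[#2:7@97] asks=[-]
After op 5 [order #5] limit_buy(price=104, qty=1): fills=none; bids=[#5:1@104 #2:7@97] asks=[-]
After op 6 [order #6] market_sell(qty=5): fills=#5x#6:1@104 #2x#6:4@97; bids=[#2:3@97] asks=[-]
After op 7 [order #7] limit_buy(price=100, qty=2): fills=none; bids=[#7:2@100 #2:3@97] asks=[-]
After op 8 [order #8] limit_buy(price=101, qty=5): fills=none; bids=[#8:5@101 #7:2@100 #2:3@97] asks=[-]

Answer: bid=- ask=103
bid=97 ask=103
bid=97 ask=103
bid=97 ask=-
bid=104 ask=-
bid=97 ask=-
bid=100 ask=-
bid=101 ask=-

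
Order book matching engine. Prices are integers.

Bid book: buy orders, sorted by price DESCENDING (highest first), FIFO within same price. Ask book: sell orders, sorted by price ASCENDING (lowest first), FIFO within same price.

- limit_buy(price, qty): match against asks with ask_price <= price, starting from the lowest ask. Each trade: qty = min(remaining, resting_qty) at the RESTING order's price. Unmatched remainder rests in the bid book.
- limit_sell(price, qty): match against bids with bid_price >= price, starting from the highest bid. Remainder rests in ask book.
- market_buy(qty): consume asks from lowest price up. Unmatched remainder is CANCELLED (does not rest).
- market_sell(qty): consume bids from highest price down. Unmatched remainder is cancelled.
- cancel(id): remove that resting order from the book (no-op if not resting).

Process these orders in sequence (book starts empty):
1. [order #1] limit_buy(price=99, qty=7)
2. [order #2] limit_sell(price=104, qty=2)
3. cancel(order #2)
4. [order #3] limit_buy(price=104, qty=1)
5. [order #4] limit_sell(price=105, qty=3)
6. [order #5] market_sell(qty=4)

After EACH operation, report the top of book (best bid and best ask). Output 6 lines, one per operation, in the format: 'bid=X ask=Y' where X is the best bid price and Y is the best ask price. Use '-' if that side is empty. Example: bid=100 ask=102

Answer: bid=99 ask=-
bid=99 ask=104
bid=99 ask=-
bid=104 ask=-
bid=104 ask=105
bid=99 ask=105

Derivation:
After op 1 [order #1] limit_buy(price=99, qty=7): fills=none; bids=[#1:7@99] asks=[-]
After op 2 [order #2] limit_sell(price=104, qty=2): fills=none; bids=[#1:7@99] asks=[#2:2@104]
After op 3 cancel(order #2): fills=none; bids=[#1:7@99] asks=[-]
After op 4 [order #3] limit_buy(price=104, qty=1): fills=none; bids=[#3:1@104 #1:7@99] asks=[-]
After op 5 [order #4] limit_sell(price=105, qty=3): fills=none; bids=[#3:1@104 #1:7@99] asks=[#4:3@105]
After op 6 [order #5] market_sell(qty=4): fills=#3x#5:1@104 #1x#5:3@99; bids=[#1:4@99] asks=[#4:3@105]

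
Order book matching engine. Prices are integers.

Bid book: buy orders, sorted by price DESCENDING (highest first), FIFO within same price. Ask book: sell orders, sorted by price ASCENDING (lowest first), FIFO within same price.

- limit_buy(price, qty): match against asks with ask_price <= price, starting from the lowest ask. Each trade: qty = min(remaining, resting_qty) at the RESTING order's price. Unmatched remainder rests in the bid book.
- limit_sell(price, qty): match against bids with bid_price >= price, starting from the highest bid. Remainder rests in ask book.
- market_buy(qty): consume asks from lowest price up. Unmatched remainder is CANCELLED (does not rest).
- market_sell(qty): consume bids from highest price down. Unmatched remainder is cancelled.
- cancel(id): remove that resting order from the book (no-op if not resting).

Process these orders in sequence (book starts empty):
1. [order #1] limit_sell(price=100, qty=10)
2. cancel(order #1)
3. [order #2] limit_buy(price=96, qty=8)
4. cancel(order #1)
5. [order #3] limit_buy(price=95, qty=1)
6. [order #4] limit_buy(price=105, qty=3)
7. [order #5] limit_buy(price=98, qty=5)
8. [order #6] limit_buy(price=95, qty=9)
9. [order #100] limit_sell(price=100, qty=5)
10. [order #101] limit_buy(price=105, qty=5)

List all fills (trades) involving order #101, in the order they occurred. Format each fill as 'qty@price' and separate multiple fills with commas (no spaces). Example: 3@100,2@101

Answer: 2@100

Derivation:
After op 1 [order #1] limit_sell(price=100, qty=10): fills=none; bids=[-] asks=[#1:10@100]
After op 2 cancel(order #1): fills=none; bids=[-] asks=[-]
After op 3 [order #2] limit_buy(price=96, qty=8): fills=none; bids=[#2:8@96] asks=[-]
After op 4 cancel(order #1): fills=none; bids=[#2:8@96] asks=[-]
After op 5 [order #3] limit_buy(price=95, qty=1): fills=none; bids=[#2:8@96 #3:1@95] asks=[-]
After op 6 [order #4] limit_buy(price=105, qty=3): fills=none; bids=[#4:3@105 #2:8@96 #3:1@95] asks=[-]
After op 7 [order #5] limit_buy(price=98, qty=5): fills=none; bids=[#4:3@105 #5:5@98 #2:8@96 #3:1@95] asks=[-]
After op 8 [order #6] limit_buy(price=95, qty=9): fills=none; bids=[#4:3@105 #5:5@98 #2:8@96 #3:1@95 #6:9@95] asks=[-]
After op 9 [order #100] limit_sell(price=100, qty=5): fills=#4x#100:3@105; bids=[#5:5@98 #2:8@96 #3:1@95 #6:9@95] asks=[#100:2@100]
After op 10 [order #101] limit_buy(price=105, qty=5): fills=#101x#100:2@100; bids=[#101:3@105 #5:5@98 #2:8@96 #3:1@95 #6:9@95] asks=[-]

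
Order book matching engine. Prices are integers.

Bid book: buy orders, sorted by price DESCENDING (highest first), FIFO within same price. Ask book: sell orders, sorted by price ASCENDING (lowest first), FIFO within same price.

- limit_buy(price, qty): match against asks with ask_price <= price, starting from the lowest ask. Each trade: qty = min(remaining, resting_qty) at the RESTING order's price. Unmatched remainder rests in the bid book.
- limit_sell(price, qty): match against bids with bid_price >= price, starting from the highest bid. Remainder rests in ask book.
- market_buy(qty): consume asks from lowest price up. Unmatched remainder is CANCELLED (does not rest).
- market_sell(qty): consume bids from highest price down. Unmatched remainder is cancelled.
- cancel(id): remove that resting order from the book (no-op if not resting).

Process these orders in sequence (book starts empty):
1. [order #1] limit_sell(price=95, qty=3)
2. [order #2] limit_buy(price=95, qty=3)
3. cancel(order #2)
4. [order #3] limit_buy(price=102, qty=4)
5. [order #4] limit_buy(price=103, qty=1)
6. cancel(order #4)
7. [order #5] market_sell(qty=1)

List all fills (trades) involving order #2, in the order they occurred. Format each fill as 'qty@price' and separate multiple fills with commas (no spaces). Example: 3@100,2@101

Answer: 3@95

Derivation:
After op 1 [order #1] limit_sell(price=95, qty=3): fills=none; bids=[-] asks=[#1:3@95]
After op 2 [order #2] limit_buy(price=95, qty=3): fills=#2x#1:3@95; bids=[-] asks=[-]
After op 3 cancel(order #2): fills=none; bids=[-] asks=[-]
After op 4 [order #3] limit_buy(price=102, qty=4): fills=none; bids=[#3:4@102] asks=[-]
After op 5 [order #4] limit_buy(price=103, qty=1): fills=none; bids=[#4:1@103 #3:4@102] asks=[-]
After op 6 cancel(order #4): fills=none; bids=[#3:4@102] asks=[-]
After op 7 [order #5] market_sell(qty=1): fills=#3x#5:1@102; bids=[#3:3@102] asks=[-]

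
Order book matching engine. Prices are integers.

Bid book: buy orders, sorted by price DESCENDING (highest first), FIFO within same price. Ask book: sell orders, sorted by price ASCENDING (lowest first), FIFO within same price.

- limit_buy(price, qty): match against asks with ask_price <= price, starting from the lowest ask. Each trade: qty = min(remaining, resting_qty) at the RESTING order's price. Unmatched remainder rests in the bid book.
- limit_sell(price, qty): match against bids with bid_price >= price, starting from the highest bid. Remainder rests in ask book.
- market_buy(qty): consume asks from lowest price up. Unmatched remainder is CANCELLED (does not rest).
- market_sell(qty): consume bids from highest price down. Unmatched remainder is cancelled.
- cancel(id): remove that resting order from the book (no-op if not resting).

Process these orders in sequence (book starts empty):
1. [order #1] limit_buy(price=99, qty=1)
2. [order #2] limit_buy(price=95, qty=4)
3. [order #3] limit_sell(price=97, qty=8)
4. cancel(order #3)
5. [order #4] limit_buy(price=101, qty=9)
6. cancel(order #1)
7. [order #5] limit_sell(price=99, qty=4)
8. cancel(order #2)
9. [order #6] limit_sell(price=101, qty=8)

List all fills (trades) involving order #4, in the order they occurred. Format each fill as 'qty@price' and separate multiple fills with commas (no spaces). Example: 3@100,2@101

Answer: 4@101,5@101

Derivation:
After op 1 [order #1] limit_buy(price=99, qty=1): fills=none; bids=[#1:1@99] asks=[-]
After op 2 [order #2] limit_buy(price=95, qty=4): fills=none; bids=[#1:1@99 #2:4@95] asks=[-]
After op 3 [order #3] limit_sell(price=97, qty=8): fills=#1x#3:1@99; bids=[#2:4@95] asks=[#3:7@97]
After op 4 cancel(order #3): fills=none; bids=[#2:4@95] asks=[-]
After op 5 [order #4] limit_buy(price=101, qty=9): fills=none; bids=[#4:9@101 #2:4@95] asks=[-]
After op 6 cancel(order #1): fills=none; bids=[#4:9@101 #2:4@95] asks=[-]
After op 7 [order #5] limit_sell(price=99, qty=4): fills=#4x#5:4@101; bids=[#4:5@101 #2:4@95] asks=[-]
After op 8 cancel(order #2): fills=none; bids=[#4:5@101] asks=[-]
After op 9 [order #6] limit_sell(price=101, qty=8): fills=#4x#6:5@101; bids=[-] asks=[#6:3@101]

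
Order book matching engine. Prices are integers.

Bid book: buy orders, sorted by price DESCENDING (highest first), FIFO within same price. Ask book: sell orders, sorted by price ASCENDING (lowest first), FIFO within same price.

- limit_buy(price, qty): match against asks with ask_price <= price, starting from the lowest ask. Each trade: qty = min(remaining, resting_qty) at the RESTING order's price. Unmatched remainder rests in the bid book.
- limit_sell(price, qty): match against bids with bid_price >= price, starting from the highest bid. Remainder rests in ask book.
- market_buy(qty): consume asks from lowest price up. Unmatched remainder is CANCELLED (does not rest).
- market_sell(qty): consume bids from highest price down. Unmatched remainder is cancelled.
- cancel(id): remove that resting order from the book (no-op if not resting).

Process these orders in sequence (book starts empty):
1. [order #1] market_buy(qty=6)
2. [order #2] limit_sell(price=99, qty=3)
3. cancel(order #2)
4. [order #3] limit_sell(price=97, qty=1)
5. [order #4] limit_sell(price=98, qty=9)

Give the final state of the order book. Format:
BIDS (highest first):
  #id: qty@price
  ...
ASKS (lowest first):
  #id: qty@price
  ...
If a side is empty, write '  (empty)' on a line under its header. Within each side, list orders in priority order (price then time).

After op 1 [order #1] market_buy(qty=6): fills=none; bids=[-] asks=[-]
After op 2 [order #2] limit_sell(price=99, qty=3): fills=none; bids=[-] asks=[#2:3@99]
After op 3 cancel(order #2): fills=none; bids=[-] asks=[-]
After op 4 [order #3] limit_sell(price=97, qty=1): fills=none; bids=[-] asks=[#3:1@97]
After op 5 [order #4] limit_sell(price=98, qty=9): fills=none; bids=[-] asks=[#3:1@97 #4:9@98]

Answer: BIDS (highest first):
  (empty)
ASKS (lowest first):
  #3: 1@97
  #4: 9@98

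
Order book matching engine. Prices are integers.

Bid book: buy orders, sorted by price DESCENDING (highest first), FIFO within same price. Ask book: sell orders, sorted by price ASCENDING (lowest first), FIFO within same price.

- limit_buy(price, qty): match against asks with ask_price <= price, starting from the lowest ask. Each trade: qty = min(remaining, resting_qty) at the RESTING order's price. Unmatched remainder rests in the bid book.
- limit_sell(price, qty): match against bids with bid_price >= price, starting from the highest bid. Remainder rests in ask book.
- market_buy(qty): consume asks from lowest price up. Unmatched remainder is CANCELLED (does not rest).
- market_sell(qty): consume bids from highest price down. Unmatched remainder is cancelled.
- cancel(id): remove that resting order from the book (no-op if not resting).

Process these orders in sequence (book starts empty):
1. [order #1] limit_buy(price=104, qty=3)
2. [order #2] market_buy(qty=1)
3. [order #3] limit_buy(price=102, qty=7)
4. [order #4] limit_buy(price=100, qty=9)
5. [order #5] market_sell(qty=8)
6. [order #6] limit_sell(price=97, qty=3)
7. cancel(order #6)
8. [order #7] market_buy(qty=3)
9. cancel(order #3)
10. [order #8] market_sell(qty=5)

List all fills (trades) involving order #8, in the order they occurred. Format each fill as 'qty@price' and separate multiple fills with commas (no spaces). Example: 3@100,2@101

Answer: 5@100

Derivation:
After op 1 [order #1] limit_buy(price=104, qty=3): fills=none; bids=[#1:3@104] asks=[-]
After op 2 [order #2] market_buy(qty=1): fills=none; bids=[#1:3@104] asks=[-]
After op 3 [order #3] limit_buy(price=102, qty=7): fills=none; bids=[#1:3@104 #3:7@102] asks=[-]
After op 4 [order #4] limit_buy(price=100, qty=9): fills=none; bids=[#1:3@104 #3:7@102 #4:9@100] asks=[-]
After op 5 [order #5] market_sell(qty=8): fills=#1x#5:3@104 #3x#5:5@102; bids=[#3:2@102 #4:9@100] asks=[-]
After op 6 [order #6] limit_sell(price=97, qty=3): fills=#3x#6:2@102 #4x#6:1@100; bids=[#4:8@100] asks=[-]
After op 7 cancel(order #6): fills=none; bids=[#4:8@100] asks=[-]
After op 8 [order #7] market_buy(qty=3): fills=none; bids=[#4:8@100] asks=[-]
After op 9 cancel(order #3): fills=none; bids=[#4:8@100] asks=[-]
After op 10 [order #8] market_sell(qty=5): fills=#4x#8:5@100; bids=[#4:3@100] asks=[-]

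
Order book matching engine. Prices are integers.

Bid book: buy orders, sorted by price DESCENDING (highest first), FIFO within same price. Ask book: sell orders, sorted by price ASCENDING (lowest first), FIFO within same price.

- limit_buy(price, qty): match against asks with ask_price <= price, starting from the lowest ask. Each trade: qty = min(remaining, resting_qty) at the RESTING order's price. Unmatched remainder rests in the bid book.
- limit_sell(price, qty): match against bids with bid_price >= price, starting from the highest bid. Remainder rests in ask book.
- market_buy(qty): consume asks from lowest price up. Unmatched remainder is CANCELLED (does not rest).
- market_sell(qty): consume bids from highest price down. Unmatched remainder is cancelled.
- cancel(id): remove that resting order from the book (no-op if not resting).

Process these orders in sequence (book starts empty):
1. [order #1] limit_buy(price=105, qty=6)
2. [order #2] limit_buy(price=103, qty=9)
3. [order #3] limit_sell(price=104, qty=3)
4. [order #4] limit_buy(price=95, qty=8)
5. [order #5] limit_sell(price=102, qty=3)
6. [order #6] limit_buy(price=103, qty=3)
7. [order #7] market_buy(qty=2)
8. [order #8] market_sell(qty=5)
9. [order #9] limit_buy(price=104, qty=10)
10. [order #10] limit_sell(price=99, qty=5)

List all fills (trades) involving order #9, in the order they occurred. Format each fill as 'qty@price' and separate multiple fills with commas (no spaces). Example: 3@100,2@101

After op 1 [order #1] limit_buy(price=105, qty=6): fills=none; bids=[#1:6@105] asks=[-]
After op 2 [order #2] limit_buy(price=103, qty=9): fills=none; bids=[#1:6@105 #2:9@103] asks=[-]
After op 3 [order #3] limit_sell(price=104, qty=3): fills=#1x#3:3@105; bids=[#1:3@105 #2:9@103] asks=[-]
After op 4 [order #4] limit_buy(price=95, qty=8): fills=none; bids=[#1:3@105 #2:9@103 #4:8@95] asks=[-]
After op 5 [order #5] limit_sell(price=102, qty=3): fills=#1x#5:3@105; bids=[#2:9@103 #4:8@95] asks=[-]
After op 6 [order #6] limit_buy(price=103, qty=3): fills=none; bids=[#2:9@103 #6:3@103 #4:8@95] asks=[-]
After op 7 [order #7] market_buy(qty=2): fills=none; bids=[#2:9@103 #6:3@103 #4:8@95] asks=[-]
After op 8 [order #8] market_sell(qty=5): fills=#2x#8:5@103; bids=[#2:4@103 #6:3@103 #4:8@95] asks=[-]
After op 9 [order #9] limit_buy(price=104, qty=10): fills=none; bids=[#9:10@104 #2:4@103 #6:3@103 #4:8@95] asks=[-]
After op 10 [order #10] limit_sell(price=99, qty=5): fills=#9x#10:5@104; bids=[#9:5@104 #2:4@103 #6:3@103 #4:8@95] asks=[-]

Answer: 5@104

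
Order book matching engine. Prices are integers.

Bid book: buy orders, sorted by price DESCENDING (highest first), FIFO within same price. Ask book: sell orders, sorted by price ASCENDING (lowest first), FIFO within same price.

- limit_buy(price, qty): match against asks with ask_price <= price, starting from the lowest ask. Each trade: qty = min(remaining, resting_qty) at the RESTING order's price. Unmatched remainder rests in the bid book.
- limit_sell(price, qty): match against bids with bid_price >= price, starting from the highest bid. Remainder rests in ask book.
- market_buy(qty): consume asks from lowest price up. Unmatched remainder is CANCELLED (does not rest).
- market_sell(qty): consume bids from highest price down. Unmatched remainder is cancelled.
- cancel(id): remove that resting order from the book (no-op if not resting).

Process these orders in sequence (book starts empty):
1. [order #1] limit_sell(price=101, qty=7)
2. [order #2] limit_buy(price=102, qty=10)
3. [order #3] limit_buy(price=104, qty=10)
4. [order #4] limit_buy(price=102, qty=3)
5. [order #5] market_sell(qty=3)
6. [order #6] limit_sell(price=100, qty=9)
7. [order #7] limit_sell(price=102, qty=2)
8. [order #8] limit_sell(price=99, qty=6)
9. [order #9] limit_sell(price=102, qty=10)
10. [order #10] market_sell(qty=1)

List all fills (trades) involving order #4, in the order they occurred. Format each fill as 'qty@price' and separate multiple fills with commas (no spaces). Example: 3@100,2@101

Answer: 1@102,2@102

Derivation:
After op 1 [order #1] limit_sell(price=101, qty=7): fills=none; bids=[-] asks=[#1:7@101]
After op 2 [order #2] limit_buy(price=102, qty=10): fills=#2x#1:7@101; bids=[#2:3@102] asks=[-]
After op 3 [order #3] limit_buy(price=104, qty=10): fills=none; bids=[#3:10@104 #2:3@102] asks=[-]
After op 4 [order #4] limit_buy(price=102, qty=3): fills=none; bids=[#3:10@104 #2:3@102 #4:3@102] asks=[-]
After op 5 [order #5] market_sell(qty=3): fills=#3x#5:3@104; bids=[#3:7@104 #2:3@102 #4:3@102] asks=[-]
After op 6 [order #6] limit_sell(price=100, qty=9): fills=#3x#6:7@104 #2x#6:2@102; bids=[#2:1@102 #4:3@102] asks=[-]
After op 7 [order #7] limit_sell(price=102, qty=2): fills=#2x#7:1@102 #4x#7:1@102; bids=[#4:2@102] asks=[-]
After op 8 [order #8] limit_sell(price=99, qty=6): fills=#4x#8:2@102; bids=[-] asks=[#8:4@99]
After op 9 [order #9] limit_sell(price=102, qty=10): fills=none; bids=[-] asks=[#8:4@99 #9:10@102]
After op 10 [order #10] market_sell(qty=1): fills=none; bids=[-] asks=[#8:4@99 #9:10@102]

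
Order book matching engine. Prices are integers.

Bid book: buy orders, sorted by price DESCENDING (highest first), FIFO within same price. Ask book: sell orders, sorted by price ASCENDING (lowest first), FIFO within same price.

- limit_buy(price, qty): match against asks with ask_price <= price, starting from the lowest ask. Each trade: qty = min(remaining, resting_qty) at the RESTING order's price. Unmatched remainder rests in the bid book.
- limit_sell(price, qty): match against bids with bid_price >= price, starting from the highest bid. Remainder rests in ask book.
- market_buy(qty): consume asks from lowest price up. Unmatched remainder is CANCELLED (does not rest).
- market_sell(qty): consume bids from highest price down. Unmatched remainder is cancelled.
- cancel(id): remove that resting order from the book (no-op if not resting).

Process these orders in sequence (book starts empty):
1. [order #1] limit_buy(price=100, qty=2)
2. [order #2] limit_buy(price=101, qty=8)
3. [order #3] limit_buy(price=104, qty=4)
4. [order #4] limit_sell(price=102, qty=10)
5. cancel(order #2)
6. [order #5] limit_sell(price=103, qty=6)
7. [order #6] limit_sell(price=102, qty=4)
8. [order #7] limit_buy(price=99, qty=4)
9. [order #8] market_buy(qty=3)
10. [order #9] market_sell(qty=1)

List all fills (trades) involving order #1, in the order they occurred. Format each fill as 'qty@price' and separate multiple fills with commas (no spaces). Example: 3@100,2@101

Answer: 1@100

Derivation:
After op 1 [order #1] limit_buy(price=100, qty=2): fills=none; bids=[#1:2@100] asks=[-]
After op 2 [order #2] limit_buy(price=101, qty=8): fills=none; bids=[#2:8@101 #1:2@100] asks=[-]
After op 3 [order #3] limit_buy(price=104, qty=4): fills=none; bids=[#3:4@104 #2:8@101 #1:2@100] asks=[-]
After op 4 [order #4] limit_sell(price=102, qty=10): fills=#3x#4:4@104; bids=[#2:8@101 #1:2@100] asks=[#4:6@102]
After op 5 cancel(order #2): fills=none; bids=[#1:2@100] asks=[#4:6@102]
After op 6 [order #5] limit_sell(price=103, qty=6): fills=none; bids=[#1:2@100] asks=[#4:6@102 #5:6@103]
After op 7 [order #6] limit_sell(price=102, qty=4): fills=none; bids=[#1:2@100] asks=[#4:6@102 #6:4@102 #5:6@103]
After op 8 [order #7] limit_buy(price=99, qty=4): fills=none; bids=[#1:2@100 #7:4@99] asks=[#4:6@102 #6:4@102 #5:6@103]
After op 9 [order #8] market_buy(qty=3): fills=#8x#4:3@102; bids=[#1:2@100 #7:4@99] asks=[#4:3@102 #6:4@102 #5:6@103]
After op 10 [order #9] market_sell(qty=1): fills=#1x#9:1@100; bids=[#1:1@100 #7:4@99] asks=[#4:3@102 #6:4@102 #5:6@103]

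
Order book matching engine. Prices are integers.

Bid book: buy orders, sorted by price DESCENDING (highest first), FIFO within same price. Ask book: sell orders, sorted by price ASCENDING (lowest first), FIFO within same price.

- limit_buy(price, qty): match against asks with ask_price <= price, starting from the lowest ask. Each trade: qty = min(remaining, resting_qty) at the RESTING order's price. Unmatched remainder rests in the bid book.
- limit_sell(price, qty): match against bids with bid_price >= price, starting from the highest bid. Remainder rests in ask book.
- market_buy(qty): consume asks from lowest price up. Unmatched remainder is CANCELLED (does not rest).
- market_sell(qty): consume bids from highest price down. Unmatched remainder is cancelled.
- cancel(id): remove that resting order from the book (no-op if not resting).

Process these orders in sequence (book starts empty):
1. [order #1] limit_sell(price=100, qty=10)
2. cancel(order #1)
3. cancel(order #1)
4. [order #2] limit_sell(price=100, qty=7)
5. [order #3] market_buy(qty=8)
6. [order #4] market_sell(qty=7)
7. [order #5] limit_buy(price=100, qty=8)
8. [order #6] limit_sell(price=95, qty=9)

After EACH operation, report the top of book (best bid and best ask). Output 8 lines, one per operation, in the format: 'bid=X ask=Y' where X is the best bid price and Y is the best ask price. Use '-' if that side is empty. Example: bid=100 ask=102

Answer: bid=- ask=100
bid=- ask=-
bid=- ask=-
bid=- ask=100
bid=- ask=-
bid=- ask=-
bid=100 ask=-
bid=- ask=95

Derivation:
After op 1 [order #1] limit_sell(price=100, qty=10): fills=none; bids=[-] asks=[#1:10@100]
After op 2 cancel(order #1): fills=none; bids=[-] asks=[-]
After op 3 cancel(order #1): fills=none; bids=[-] asks=[-]
After op 4 [order #2] limit_sell(price=100, qty=7): fills=none; bids=[-] asks=[#2:7@100]
After op 5 [order #3] market_buy(qty=8): fills=#3x#2:7@100; bids=[-] asks=[-]
After op 6 [order #4] market_sell(qty=7): fills=none; bids=[-] asks=[-]
After op 7 [order #5] limit_buy(price=100, qty=8): fills=none; bids=[#5:8@100] asks=[-]
After op 8 [order #6] limit_sell(price=95, qty=9): fills=#5x#6:8@100; bids=[-] asks=[#6:1@95]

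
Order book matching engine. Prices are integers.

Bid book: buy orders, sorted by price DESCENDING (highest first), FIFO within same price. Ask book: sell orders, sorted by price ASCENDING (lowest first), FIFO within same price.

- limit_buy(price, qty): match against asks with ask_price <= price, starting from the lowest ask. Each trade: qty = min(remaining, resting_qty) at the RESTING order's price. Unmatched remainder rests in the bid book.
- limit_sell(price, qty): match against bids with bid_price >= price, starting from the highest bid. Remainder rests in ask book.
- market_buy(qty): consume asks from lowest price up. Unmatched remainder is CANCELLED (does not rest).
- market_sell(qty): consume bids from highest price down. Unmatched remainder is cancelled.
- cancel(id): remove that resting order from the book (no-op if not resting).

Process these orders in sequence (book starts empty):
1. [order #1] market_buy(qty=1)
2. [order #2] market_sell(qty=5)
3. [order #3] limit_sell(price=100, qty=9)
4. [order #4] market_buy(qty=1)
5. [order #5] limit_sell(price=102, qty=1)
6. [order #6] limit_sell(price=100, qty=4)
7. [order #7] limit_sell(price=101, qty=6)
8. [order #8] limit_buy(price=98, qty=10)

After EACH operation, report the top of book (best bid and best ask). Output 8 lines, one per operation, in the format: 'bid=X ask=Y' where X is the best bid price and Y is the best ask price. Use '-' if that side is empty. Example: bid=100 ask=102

After op 1 [order #1] market_buy(qty=1): fills=none; bids=[-] asks=[-]
After op 2 [order #2] market_sell(qty=5): fills=none; bids=[-] asks=[-]
After op 3 [order #3] limit_sell(price=100, qty=9): fills=none; bids=[-] asks=[#3:9@100]
After op 4 [order #4] market_buy(qty=1): fills=#4x#3:1@100; bids=[-] asks=[#3:8@100]
After op 5 [order #5] limit_sell(price=102, qty=1): fills=none; bids=[-] asks=[#3:8@100 #5:1@102]
After op 6 [order #6] limit_sell(price=100, qty=4): fills=none; bids=[-] asks=[#3:8@100 #6:4@100 #5:1@102]
After op 7 [order #7] limit_sell(price=101, qty=6): fills=none; bids=[-] asks=[#3:8@100 #6:4@100 #7:6@101 #5:1@102]
After op 8 [order #8] limit_buy(price=98, qty=10): fills=none; bids=[#8:10@98] asks=[#3:8@100 #6:4@100 #7:6@101 #5:1@102]

Answer: bid=- ask=-
bid=- ask=-
bid=- ask=100
bid=- ask=100
bid=- ask=100
bid=- ask=100
bid=- ask=100
bid=98 ask=100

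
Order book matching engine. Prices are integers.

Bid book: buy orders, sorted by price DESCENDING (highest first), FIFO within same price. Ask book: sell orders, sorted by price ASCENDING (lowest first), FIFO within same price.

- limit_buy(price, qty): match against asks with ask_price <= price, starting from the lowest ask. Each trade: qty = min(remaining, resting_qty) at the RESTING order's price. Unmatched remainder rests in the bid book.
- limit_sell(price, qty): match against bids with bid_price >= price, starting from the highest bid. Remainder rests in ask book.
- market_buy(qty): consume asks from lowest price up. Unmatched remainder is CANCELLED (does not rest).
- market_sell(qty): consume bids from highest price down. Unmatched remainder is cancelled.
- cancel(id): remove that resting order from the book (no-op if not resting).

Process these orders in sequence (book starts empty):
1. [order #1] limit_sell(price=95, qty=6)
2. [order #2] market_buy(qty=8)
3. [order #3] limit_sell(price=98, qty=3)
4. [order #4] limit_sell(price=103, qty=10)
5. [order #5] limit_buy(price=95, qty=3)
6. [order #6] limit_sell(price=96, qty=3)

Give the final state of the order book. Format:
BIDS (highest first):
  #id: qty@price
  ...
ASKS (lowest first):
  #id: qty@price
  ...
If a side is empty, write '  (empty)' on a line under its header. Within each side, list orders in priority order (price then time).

After op 1 [order #1] limit_sell(price=95, qty=6): fills=none; bids=[-] asks=[#1:6@95]
After op 2 [order #2] market_buy(qty=8): fills=#2x#1:6@95; bids=[-] asks=[-]
After op 3 [order #3] limit_sell(price=98, qty=3): fills=none; bids=[-] asks=[#3:3@98]
After op 4 [order #4] limit_sell(price=103, qty=10): fills=none; bids=[-] asks=[#3:3@98 #4:10@103]
After op 5 [order #5] limit_buy(price=95, qty=3): fills=none; bids=[#5:3@95] asks=[#3:3@98 #4:10@103]
After op 6 [order #6] limit_sell(price=96, qty=3): fills=none; bids=[#5:3@95] asks=[#6:3@96 #3:3@98 #4:10@103]

Answer: BIDS (highest first):
  #5: 3@95
ASKS (lowest first):
  #6: 3@96
  #3: 3@98
  #4: 10@103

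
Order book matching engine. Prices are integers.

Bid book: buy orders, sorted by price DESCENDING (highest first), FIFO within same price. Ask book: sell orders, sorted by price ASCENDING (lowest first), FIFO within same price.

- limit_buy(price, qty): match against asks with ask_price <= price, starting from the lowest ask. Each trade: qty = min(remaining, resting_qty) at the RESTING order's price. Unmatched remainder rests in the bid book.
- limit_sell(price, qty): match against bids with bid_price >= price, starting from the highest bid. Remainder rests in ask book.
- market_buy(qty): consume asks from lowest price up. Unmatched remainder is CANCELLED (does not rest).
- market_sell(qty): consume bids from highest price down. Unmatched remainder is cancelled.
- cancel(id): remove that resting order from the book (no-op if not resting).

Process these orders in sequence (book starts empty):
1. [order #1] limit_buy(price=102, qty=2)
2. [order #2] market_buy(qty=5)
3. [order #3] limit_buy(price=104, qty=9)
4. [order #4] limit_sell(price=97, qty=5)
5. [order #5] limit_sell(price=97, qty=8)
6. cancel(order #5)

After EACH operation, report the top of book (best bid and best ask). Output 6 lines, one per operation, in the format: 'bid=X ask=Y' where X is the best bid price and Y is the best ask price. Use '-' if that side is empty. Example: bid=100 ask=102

After op 1 [order #1] limit_buy(price=102, qty=2): fills=none; bids=[#1:2@102] asks=[-]
After op 2 [order #2] market_buy(qty=5): fills=none; bids=[#1:2@102] asks=[-]
After op 3 [order #3] limit_buy(price=104, qty=9): fills=none; bids=[#3:9@104 #1:2@102] asks=[-]
After op 4 [order #4] limit_sell(price=97, qty=5): fills=#3x#4:5@104; bids=[#3:4@104 #1:2@102] asks=[-]
After op 5 [order #5] limit_sell(price=97, qty=8): fills=#3x#5:4@104 #1x#5:2@102; bids=[-] asks=[#5:2@97]
After op 6 cancel(order #5): fills=none; bids=[-] asks=[-]

Answer: bid=102 ask=-
bid=102 ask=-
bid=104 ask=-
bid=104 ask=-
bid=- ask=97
bid=- ask=-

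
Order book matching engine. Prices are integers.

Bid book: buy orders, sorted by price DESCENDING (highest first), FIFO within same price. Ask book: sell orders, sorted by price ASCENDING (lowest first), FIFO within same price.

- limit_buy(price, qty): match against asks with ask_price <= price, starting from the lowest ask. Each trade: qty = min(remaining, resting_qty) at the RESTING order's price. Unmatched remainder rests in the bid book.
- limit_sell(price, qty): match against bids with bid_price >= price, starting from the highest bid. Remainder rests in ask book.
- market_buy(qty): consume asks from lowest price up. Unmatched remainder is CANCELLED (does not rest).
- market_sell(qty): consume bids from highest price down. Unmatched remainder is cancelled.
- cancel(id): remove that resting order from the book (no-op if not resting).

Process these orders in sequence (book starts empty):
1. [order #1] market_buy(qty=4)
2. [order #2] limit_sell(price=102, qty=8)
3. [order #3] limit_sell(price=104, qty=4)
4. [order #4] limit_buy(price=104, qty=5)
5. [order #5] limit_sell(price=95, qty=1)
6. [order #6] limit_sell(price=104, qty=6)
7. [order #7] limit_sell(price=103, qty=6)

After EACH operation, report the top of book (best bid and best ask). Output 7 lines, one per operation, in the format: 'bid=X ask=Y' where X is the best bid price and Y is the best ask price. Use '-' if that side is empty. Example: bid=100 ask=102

Answer: bid=- ask=-
bid=- ask=102
bid=- ask=102
bid=- ask=102
bid=- ask=95
bid=- ask=95
bid=- ask=95

Derivation:
After op 1 [order #1] market_buy(qty=4): fills=none; bids=[-] asks=[-]
After op 2 [order #2] limit_sell(price=102, qty=8): fills=none; bids=[-] asks=[#2:8@102]
After op 3 [order #3] limit_sell(price=104, qty=4): fills=none; bids=[-] asks=[#2:8@102 #3:4@104]
After op 4 [order #4] limit_buy(price=104, qty=5): fills=#4x#2:5@102; bids=[-] asks=[#2:3@102 #3:4@104]
After op 5 [order #5] limit_sell(price=95, qty=1): fills=none; bids=[-] asks=[#5:1@95 #2:3@102 #3:4@104]
After op 6 [order #6] limit_sell(price=104, qty=6): fills=none; bids=[-] asks=[#5:1@95 #2:3@102 #3:4@104 #6:6@104]
After op 7 [order #7] limit_sell(price=103, qty=6): fills=none; bids=[-] asks=[#5:1@95 #2:3@102 #7:6@103 #3:4@104 #6:6@104]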